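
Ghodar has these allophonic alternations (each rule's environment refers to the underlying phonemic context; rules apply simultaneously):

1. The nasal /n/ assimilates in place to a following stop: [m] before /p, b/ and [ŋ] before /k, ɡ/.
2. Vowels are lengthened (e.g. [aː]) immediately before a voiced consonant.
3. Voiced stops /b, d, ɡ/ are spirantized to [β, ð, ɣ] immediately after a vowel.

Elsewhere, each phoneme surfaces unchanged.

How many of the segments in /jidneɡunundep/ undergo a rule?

6

Segments that undergo a rule: /i/ → [iː] (rule 2); /d/ → [ð] (rule 3); /e/ → [eː] (rule 2); /ɡ/ → [ɣ] (rule 3); /u/ → [uː] (rule 2); /u/ → [uː] (rule 2).
All other segments surface unchanged.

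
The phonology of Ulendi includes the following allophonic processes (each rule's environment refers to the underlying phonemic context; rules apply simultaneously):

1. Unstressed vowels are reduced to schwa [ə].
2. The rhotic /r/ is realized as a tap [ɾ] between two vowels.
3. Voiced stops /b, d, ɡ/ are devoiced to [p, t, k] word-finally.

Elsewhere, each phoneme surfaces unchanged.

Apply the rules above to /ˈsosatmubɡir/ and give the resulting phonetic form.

/o/ (between /s/ and /s/) fails the environment for rule 1, so it stays [o].
/a/ meets the environment for rule 1 (in an unstressed syllable) → [ə].
Rule 1 applies to /u/ (between /m/ and /b/: in an unstressed syllable) → [ə].
/b/ (between /u/ and /ɡ/) is in the target of rule 3 but the environment (word-finally) is not met → [b].
/ɡ/ — between /b/ and /i/; rule 3 does not apply here → [ɡ].
/i/ — between /ɡ/ and /r/, in an unstressed syllable — surfaces as [ə] (rule 1).
/r/ (word-final) is in the target of rule 2 but the environment (between two vowels) is not met → [r].

[ˈsosətməbɡər]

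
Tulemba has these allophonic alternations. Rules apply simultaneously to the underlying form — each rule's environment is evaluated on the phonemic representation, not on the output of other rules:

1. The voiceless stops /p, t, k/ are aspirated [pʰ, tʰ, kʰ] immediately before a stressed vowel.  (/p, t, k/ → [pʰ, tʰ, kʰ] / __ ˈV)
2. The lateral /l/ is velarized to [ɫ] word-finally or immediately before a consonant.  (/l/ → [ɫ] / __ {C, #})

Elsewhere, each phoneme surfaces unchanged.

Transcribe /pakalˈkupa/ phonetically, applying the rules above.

/p/ (word-initial) fails the environment for rule 1, so it stays [p].
/k/ (between /a/ and /a/) fails the environment for rule 1, so it stays [k].
/l/ meets the environment for rule 2 (word-finally or immediately before a consonant) → [ɫ].
/k/ (between /l/ and /u/): immediately before a stressed vowel, so rule 1 applies → [kʰ].
/p/ — between /u/ and /a/; rule 1 does not apply here → [p].

[pakaɫˈkʰupa]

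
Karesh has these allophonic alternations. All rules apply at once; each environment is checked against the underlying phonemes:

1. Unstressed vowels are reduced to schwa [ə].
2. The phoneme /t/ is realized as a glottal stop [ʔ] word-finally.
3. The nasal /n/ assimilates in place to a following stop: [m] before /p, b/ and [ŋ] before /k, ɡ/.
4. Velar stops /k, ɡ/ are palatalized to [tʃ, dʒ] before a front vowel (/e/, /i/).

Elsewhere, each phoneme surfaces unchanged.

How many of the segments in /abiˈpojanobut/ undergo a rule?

Segments that undergo a rule: /a/ → [ə] (rule 1); /i/ → [ə] (rule 1); /a/ → [ə] (rule 1); /o/ → [ə] (rule 1); /u/ → [ə] (rule 1); /t/ → [ʔ] (rule 2).
All other segments surface unchanged.

6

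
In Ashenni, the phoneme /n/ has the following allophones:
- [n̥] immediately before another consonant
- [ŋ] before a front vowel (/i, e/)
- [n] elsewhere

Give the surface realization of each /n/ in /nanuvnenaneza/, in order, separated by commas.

[n], [n], [ŋ], [n], [ŋ]

Occurrence 1 (position 1): no conditioning environment matches → elsewhere allophone [n].
Occurrence 2 (position 3): no conditioning environment matches → elsewhere allophone [n].
Occurrence 3 (position 6): before a front vowel (/i, e/) → [ŋ].
Occurrence 4 (position 8): no conditioning environment matches → elsewhere allophone [n].
Occurrence 5 (position 10): before a front vowel (/i, e/) → [ŋ].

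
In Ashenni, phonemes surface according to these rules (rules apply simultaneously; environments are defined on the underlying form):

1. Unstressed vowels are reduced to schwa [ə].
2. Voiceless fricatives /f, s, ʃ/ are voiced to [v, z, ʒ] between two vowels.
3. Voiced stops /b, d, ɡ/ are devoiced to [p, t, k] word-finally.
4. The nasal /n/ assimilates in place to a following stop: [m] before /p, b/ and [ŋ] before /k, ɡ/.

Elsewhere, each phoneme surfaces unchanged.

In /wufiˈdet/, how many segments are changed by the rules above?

Segments that undergo a rule: /u/ → [ə] (rule 1); /f/ → [v] (rule 2); /i/ → [ə] (rule 1).
All other segments surface unchanged.

3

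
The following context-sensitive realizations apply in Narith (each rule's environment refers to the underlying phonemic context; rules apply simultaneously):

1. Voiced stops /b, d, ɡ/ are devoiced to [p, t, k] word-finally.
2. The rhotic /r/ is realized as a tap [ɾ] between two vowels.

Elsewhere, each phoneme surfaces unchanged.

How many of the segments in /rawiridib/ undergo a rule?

Segments that undergo a rule: /r/ → [ɾ] (rule 2); /b/ → [p] (rule 1).
All other segments surface unchanged.

2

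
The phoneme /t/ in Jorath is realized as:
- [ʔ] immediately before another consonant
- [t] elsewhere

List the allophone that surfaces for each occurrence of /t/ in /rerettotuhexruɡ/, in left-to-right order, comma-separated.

[ʔ], [t], [t]

Occurrence 1 (position 5): immediately before another consonant → [ʔ].
Occurrence 2 (position 6): no conditioning environment matches → elsewhere allophone [t].
Occurrence 3 (position 8): no conditioning environment matches → elsewhere allophone [t].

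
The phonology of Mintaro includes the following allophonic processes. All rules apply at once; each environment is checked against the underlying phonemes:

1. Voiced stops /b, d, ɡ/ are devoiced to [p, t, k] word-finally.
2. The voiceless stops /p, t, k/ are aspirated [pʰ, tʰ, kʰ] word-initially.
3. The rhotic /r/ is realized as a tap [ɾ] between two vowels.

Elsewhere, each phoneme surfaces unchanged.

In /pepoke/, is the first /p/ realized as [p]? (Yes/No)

No

/p/ — word-initial, word-initially — surfaces as [pʰ] (rule 2).
The actual realization is [pʰ], not [p].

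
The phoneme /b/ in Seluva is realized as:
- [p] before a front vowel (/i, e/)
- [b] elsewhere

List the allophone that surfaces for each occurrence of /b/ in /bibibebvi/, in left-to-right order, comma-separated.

Occurrence 1 (position 1): before a front vowel (/i, e/) → [p].
Occurrence 2 (position 3): before a front vowel (/i, e/) → [p].
Occurrence 3 (position 5): before a front vowel (/i, e/) → [p].
Occurrence 4 (position 7): no conditioning environment matches → elsewhere allophone [b].

[p], [p], [p], [b]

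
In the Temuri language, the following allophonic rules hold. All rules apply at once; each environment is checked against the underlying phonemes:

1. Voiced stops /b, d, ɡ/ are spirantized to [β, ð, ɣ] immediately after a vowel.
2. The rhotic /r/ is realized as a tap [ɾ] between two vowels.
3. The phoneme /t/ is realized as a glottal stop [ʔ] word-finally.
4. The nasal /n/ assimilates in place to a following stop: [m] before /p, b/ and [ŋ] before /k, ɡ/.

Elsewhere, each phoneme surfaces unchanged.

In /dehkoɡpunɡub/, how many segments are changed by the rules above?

3

Segments that undergo a rule: /ɡ/ → [ɣ] (rule 1); /n/ → [ŋ] (rule 4); /b/ → [β] (rule 1).
All other segments surface unchanged.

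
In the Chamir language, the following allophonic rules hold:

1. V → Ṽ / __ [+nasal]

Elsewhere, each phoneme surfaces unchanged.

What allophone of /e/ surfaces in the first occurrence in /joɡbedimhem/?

[e]

/e/ (between /b/ and /d/): rule 1 targets it, but not before a nasal consonant → unchanged [e].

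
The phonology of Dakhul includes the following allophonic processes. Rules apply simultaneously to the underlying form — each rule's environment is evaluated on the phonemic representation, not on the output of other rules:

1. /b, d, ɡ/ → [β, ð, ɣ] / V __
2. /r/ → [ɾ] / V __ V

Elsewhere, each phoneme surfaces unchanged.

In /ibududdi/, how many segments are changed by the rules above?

Segments that undergo a rule: /b/ → [β] (rule 1); /d/ → [ð] (rule 1); /d/ → [ð] (rule 1).
All other segments surface unchanged.

3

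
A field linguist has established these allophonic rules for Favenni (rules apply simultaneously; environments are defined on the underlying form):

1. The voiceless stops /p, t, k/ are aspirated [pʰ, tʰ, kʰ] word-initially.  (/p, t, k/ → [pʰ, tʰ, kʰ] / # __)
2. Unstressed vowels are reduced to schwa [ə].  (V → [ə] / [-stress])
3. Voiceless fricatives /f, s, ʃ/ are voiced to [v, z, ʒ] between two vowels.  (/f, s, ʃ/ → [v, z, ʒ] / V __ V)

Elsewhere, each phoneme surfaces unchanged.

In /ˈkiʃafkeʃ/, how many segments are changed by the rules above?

4

Segments that undergo a rule: /k/ → [kʰ] (rule 1); /ʃ/ → [ʒ] (rule 3); /a/ → [ə] (rule 2); /e/ → [ə] (rule 2).
All other segments surface unchanged.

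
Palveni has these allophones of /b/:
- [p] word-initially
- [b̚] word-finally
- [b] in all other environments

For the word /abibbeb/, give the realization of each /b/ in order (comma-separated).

[b], [b], [b], [b̚]

Occurrence 1 (position 2): no conditioning environment matches → elsewhere allophone [b].
Occurrence 2 (position 4): no conditioning environment matches → elsewhere allophone [b].
Occurrence 3 (position 5): no conditioning environment matches → elsewhere allophone [b].
Occurrence 4 (position 7): word-finally → [b̚].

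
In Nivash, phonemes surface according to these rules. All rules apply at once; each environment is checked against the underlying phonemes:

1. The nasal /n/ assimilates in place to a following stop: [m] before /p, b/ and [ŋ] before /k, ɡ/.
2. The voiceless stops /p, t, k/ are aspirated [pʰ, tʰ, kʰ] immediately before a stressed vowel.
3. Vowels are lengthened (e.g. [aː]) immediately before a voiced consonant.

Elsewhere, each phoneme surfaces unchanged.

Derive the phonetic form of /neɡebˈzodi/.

/n/ — word-initial; rule 1 does not apply here → [n].
/e/ (between /n/ and /ɡ/) occurs before a voiced consonant → [eː] by rule 3.
/e/ — between /ɡ/ and /b/, before a voiced consonant — surfaces as [eː] (rule 3).
Rule 3 applies to /o/ (between /z/ and /d/: before a voiced consonant) → [oː].
/i/ (word-final): rule 3 targets it, but not before a voiced consonant → unchanged [i].

[neːɡeːbˈzoːdi]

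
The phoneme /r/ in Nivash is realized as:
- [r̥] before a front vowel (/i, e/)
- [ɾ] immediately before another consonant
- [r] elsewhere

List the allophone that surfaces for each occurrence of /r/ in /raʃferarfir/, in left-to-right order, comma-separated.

[r], [r], [ɾ], [r]

Occurrence 1 (position 1): no conditioning environment matches → elsewhere allophone [r].
Occurrence 2 (position 6): no conditioning environment matches → elsewhere allophone [r].
Occurrence 3 (position 8): immediately before another consonant → [ɾ].
Occurrence 4 (position 11): no conditioning environment matches → elsewhere allophone [r].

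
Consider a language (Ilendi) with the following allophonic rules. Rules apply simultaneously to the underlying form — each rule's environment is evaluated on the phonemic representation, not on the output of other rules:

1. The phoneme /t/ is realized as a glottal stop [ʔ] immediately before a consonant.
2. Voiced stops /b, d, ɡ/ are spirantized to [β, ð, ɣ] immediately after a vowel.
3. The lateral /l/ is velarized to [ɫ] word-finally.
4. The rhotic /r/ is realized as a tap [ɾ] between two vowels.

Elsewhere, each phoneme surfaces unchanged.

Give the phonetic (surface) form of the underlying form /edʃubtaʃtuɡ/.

[eðʃuβtaʃtuɣ]

/d/ — between /e/ and /ʃ/, immediately after a vowel — surfaces as [ð] (rule 2).
Rule 2 applies to /b/ (between /u/ and /t/: immediately after a vowel) → [β].
/t/ — between /b/ and /a/; rule 1 does not apply here → [t].
/t/ — between /ʃ/ and /u/; rule 1 does not apply here → [t].
Rule 2 applies to /ɡ/ (word-final: immediately after a vowel) → [ɣ].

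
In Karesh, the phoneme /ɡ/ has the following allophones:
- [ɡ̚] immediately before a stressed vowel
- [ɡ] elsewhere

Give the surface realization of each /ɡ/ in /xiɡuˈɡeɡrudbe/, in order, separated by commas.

[ɡ], [ɡ̚], [ɡ]

Occurrence 1 (position 3): no conditioning environment matches → elsewhere allophone [ɡ].
Occurrence 2 (position 5): immediately before a stressed vowel → [ɡ̚].
Occurrence 3 (position 7): no conditioning environment matches → elsewhere allophone [ɡ].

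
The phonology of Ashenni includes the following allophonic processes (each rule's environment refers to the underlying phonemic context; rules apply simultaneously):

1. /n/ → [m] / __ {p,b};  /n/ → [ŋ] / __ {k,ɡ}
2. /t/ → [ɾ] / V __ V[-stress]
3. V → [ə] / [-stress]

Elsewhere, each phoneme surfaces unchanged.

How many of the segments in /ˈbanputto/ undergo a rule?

3

Segments that undergo a rule: /n/ → [m] (rule 1); /u/ → [ə] (rule 3); /o/ → [ə] (rule 3).
All other segments surface unchanged.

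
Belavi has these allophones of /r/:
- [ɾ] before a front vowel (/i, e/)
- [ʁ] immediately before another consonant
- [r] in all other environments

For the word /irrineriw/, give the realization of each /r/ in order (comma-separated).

Occurrence 1 (position 2): immediately before another consonant → [ʁ].
Occurrence 2 (position 3): before a front vowel (/i, e/) → [ɾ].
Occurrence 3 (position 7): before a front vowel (/i, e/) → [ɾ].

[ʁ], [ɾ], [ɾ]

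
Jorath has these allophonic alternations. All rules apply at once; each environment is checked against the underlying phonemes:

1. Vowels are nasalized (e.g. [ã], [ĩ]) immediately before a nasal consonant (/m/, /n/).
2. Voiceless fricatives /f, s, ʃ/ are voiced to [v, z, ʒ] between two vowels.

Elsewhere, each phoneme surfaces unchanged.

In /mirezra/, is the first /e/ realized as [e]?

Yes

/e/ — between /r/ and /z/; rule 1 does not apply here → [e].
The actual realization is [e], which matches [e].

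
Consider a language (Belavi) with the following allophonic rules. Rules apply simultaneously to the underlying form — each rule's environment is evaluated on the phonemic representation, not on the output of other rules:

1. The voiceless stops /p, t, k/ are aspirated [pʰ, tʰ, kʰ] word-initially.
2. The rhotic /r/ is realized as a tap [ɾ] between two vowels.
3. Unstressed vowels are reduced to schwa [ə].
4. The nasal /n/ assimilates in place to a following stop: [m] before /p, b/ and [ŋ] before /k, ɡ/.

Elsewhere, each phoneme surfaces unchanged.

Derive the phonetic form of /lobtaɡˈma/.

/o/ (between /l/ and /b/) occurs in an unstressed syllable → [ə] by rule 3.
/t/ — between /b/ and /a/; rule 1 does not apply here → [t].
/a/ — between /t/ and /ɡ/, in an unstressed syllable — surfaces as [ə] (rule 3).
/a/ (word-final) fails the environment for rule 3, so it stays [a].

[ləbtəɡˈma]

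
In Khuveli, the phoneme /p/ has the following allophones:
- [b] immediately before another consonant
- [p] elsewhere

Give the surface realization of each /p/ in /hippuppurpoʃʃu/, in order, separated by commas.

[b], [p], [b], [p], [p]

Occurrence 1 (position 3): immediately before another consonant → [b].
Occurrence 2 (position 4): no conditioning environment matches → elsewhere allophone [p].
Occurrence 3 (position 6): immediately before another consonant → [b].
Occurrence 4 (position 7): no conditioning environment matches → elsewhere allophone [p].
Occurrence 5 (position 10): no conditioning environment matches → elsewhere allophone [p].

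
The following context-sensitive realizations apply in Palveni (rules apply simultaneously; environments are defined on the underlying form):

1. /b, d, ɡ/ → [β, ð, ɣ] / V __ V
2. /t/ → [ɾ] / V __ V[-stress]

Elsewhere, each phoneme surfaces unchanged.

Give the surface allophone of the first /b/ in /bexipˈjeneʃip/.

[b]

/b/ — word-initial; rule 1 does not apply here → [b].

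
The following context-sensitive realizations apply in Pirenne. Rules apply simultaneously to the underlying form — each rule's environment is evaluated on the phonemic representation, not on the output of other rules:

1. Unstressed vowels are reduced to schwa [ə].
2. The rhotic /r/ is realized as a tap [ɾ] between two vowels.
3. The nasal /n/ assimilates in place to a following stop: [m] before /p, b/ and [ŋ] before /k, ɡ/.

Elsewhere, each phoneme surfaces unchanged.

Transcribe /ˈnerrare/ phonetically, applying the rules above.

/n/ — word-initial; rule 3 does not apply here → [n].
/e/ (between /n/ and /r/) is in the target of rule 1 but the environment (in an unstressed syllable) is not met → [e].
/r/ (between /e/ and /r/): rule 2 targets it, but not between two vowels → unchanged [r].
/r/ (between /r/ and /a/) fails the environment for rule 2, so it stays [r].
/a/ meets the environment for rule 1 (in an unstressed syllable) → [ə].
Rule 2 applies to /r/ (between /a/ and /e/: between two vowels) → [ɾ].
/e/ meets the environment for rule 1 (in an unstressed syllable) → [ə].

[ˈnerrəɾə]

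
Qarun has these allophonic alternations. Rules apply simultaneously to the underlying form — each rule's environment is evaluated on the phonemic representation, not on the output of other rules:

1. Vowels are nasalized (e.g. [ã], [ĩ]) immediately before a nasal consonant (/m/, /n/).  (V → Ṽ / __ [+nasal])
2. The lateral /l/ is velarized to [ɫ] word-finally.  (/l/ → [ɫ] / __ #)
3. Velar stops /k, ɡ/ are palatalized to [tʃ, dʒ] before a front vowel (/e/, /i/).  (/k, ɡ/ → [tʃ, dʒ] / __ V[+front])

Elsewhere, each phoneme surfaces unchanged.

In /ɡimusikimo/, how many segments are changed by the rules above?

4

Segments that undergo a rule: /ɡ/ → [dʒ] (rule 3); /i/ → [ĩ] (rule 1); /k/ → [tʃ] (rule 3); /i/ → [ĩ] (rule 1).
All other segments surface unchanged.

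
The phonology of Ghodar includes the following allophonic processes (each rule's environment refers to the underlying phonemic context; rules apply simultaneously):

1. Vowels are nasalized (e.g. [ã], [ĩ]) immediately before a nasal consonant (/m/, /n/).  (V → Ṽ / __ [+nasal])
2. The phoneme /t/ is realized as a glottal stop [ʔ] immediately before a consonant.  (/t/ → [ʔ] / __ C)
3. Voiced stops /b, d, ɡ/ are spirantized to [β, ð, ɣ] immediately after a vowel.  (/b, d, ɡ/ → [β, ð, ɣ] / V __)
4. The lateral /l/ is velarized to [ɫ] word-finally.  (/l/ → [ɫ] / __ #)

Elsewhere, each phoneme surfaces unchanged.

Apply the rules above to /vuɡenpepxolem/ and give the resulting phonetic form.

[vuɣẽnpepxolẽm]

/u/ (between /v/ and /ɡ/): rule 1 targets it, but not before a nasal consonant → unchanged [u].
/ɡ/ meets the environment for rule 3 (immediately after a vowel) → [ɣ].
/e/ (between /ɡ/ and /n/) occurs before a nasal consonant → [ẽ] by rule 1.
/e/ — between /p/ and /p/; rule 1 does not apply here → [e].
/o/ (between /x/ and /l/): rule 1 targets it, but not before a nasal consonant → unchanged [o].
/l/ (between /o/ and /e/) fails the environment for rule 4, so it stays [l].
/e/ — between /l/ and /m/, before a nasal consonant — surfaces as [ẽ] (rule 1).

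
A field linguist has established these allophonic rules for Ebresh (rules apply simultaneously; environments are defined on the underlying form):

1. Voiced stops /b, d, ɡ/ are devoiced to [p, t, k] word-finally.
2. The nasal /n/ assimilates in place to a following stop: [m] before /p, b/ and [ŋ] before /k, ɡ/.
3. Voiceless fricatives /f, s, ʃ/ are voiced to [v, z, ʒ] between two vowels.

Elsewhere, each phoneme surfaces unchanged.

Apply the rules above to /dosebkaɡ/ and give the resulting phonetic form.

[dozebkak]

/d/ (word-initial) is in the target of rule 1 but the environment (word-finally) is not met → [d].
/o/ (between /d/ and /s/) is unaffected → [o].
/s/ — between /o/ and /e/, between two vowels — surfaces as [z] (rule 3).
/e/ (between /s/ and /b/): no rule targets it → [e].
/b/ — between /e/ and /k/; rule 1 does not apply here → [b].
/k/ (between /b/ and /a/): no rule targets it → [k].
/a/ stays [a].
Rule 1 applies to /ɡ/ (word-final: word-finally) → [k].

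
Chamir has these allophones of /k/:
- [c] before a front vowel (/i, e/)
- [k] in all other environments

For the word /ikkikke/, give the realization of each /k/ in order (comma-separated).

Occurrence 1 (position 2): no conditioning environment matches → elsewhere allophone [k].
Occurrence 2 (position 3): before a front vowel → [c].
Occurrence 3 (position 5): no conditioning environment matches → elsewhere allophone [k].
Occurrence 4 (position 6): before a front vowel → [c].

[k], [c], [k], [c]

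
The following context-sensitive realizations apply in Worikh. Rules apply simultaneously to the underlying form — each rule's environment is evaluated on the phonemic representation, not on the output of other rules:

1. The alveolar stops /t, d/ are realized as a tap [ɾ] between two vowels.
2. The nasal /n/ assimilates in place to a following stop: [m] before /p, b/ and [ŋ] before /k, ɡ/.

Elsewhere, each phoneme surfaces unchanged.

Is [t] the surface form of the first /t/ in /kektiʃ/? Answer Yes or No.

/t/ — between /k/ and /i/; rule 1 does not apply here → [t].
The actual realization is [t], which matches [t].

Yes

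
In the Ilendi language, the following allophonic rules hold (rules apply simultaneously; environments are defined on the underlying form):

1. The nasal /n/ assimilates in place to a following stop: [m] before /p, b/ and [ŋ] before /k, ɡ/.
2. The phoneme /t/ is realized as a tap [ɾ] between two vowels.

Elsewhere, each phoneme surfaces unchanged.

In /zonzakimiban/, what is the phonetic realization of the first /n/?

/n/ — between /o/ and /z/; rule 1 does not apply here → [n].

[n]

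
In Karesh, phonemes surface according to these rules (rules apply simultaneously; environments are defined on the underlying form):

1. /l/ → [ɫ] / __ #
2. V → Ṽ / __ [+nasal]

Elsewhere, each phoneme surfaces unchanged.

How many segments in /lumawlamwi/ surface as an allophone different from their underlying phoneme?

2

Segments that undergo a rule: /u/ → [ũ] (rule 2); /a/ → [ã] (rule 2).
All other segments surface unchanged.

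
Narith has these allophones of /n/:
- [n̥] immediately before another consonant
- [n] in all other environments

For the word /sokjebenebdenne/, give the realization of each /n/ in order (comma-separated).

Occurrence 1 (position 8): no conditioning environment matches → elsewhere allophone [n].
Occurrence 2 (position 13): immediately before another consonant → [n̥].
Occurrence 3 (position 14): no conditioning environment matches → elsewhere allophone [n].

[n], [n̥], [n]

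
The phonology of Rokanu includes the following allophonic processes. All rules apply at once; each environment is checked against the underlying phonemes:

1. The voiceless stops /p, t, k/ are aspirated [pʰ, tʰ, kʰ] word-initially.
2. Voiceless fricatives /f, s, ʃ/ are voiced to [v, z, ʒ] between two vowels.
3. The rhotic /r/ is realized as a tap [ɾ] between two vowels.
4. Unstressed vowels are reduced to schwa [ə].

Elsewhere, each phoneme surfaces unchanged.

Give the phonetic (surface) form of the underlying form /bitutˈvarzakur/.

/b/ (word-initial): no rule targets it → [b].
/i/ — between /b/ and /t/, in an unstressed syllable — surfaces as [ə] (rule 4).
/t/ — between /i/ and /u/; rule 1 does not apply here → [t].
/u/ meets the environment for rule 4 (in an unstressed syllable) → [ə].
/t/ (between /u/ and /v/): rule 1 targets it, but not word-initially → unchanged [t].
/v/ (between /t/ and /a/): no rule targets it → [v].
/a/ (between /v/ and /r/) is in the target of rule 4 but the environment (in an unstressed syllable) is not met → [a].
/r/ — between /a/ and /z/; rule 3 does not apply here → [r].
/z/ (between /r/ and /a/): no rule targets it → [z].
/a/ meets the environment for rule 4 (in an unstressed syllable) → [ə].
/k/ (between /a/ and /u/) is in the target of rule 1 but the environment (word-initially) is not met → [k].
/u/ — between /k/ and /r/, in an unstressed syllable — surfaces as [ə] (rule 4).
/r/ (word-final) is in the target of rule 3 but the environment (between two vowels) is not met → [r].

[bətətˈvarzəkər]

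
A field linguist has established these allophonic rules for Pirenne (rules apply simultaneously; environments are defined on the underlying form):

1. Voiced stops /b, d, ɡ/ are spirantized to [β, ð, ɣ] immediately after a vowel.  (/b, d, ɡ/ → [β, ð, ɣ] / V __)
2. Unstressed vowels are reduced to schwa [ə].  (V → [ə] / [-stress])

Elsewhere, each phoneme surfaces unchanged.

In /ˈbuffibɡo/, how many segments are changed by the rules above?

3

Segments that undergo a rule: /i/ → [ə] (rule 2); /b/ → [β] (rule 1); /o/ → [ə] (rule 2).
All other segments surface unchanged.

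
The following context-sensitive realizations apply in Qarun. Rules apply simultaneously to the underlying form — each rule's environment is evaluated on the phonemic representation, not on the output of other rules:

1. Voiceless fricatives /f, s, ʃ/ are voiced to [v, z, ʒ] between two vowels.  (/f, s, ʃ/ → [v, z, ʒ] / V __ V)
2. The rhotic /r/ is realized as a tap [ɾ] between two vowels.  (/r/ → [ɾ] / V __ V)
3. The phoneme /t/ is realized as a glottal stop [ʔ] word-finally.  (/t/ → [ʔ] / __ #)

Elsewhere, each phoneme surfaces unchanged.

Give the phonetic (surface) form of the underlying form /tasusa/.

[tazuza]

/t/ (word-initial) is in the target of rule 3 but the environment (word-finally) is not met → [t].
/a/ (between /t/ and /s/) is unaffected → [a].
/s/ — between /a/ and /u/, between two vowels — surfaces as [z] (rule 1).
/u/ (between /s/ and /s/): no rule targets it → [u].
/s/ (between /u/ and /a/) occurs between two vowels → [z] by rule 1.
/a/ (word-final) is unaffected → [a].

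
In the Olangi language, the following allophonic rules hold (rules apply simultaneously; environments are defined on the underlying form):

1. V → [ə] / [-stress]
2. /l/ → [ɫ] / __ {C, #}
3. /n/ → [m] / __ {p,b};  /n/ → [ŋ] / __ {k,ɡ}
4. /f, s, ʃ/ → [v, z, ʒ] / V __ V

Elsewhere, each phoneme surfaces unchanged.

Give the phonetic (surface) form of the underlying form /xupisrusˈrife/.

/x/ stays [x].
/u/ (between /x/ and /p/): in an unstressed syllable, so rule 1 applies → [ə].
/p/ (between /u/ and /i/): no rule targets it → [p].
/i/ meets the environment for rule 1 (in an unstressed syllable) → [ə].
/s/ — between /i/ and /r/; rule 4 does not apply here → [s].
/r/ (between /s/ and /u/) is unaffected → [r].
/u/ (between /r/ and /s/): in an unstressed syllable, so rule 1 applies → [ə].
/s/ (between /u/ and /r/) is in the target of rule 4 but the environment (between two vowels) is not met → [s].
/r/ (between /s/ and /i/) is unaffected → [r].
/i/ (between /r/ and /f/) fails the environment for rule 1, so it stays [i].
/f/ meets the environment for rule 4 (between two vowels) → [v].
/e/ — word-final, in an unstressed syllable — surfaces as [ə] (rule 1).

[xəpəsrəsˈrivə]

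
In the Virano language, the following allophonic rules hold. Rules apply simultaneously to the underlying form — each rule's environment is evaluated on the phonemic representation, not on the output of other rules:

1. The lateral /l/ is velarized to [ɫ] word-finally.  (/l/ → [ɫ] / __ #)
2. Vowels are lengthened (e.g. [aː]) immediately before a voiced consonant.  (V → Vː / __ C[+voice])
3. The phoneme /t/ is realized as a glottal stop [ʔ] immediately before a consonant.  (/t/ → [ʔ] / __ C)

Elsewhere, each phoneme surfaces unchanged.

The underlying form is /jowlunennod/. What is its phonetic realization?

/j/ — not in any rule's target class → [j].
Rule 2 applies to /o/ (between /j/ and /w/: before a voiced consonant) → [oː].
/w/ — not in any rule's target class → [w].
/l/ (between /w/ and /u/) is in the target of rule 1 but the environment (word-finally) is not met → [l].
/u/ (between /l/ and /n/): before a voiced consonant, so rule 2 applies → [uː].
/n/ stays [n].
/e/ meets the environment for rule 2 (before a voiced consonant) → [eː].
/n/ stays [n].
/n/ (between /n/ and /o/): no rule targets it → [n].
/o/ (between /n/ and /d/): before a voiced consonant, so rule 2 applies → [oː].
/d/ stays [d].

[joːwluːneːnnoːd]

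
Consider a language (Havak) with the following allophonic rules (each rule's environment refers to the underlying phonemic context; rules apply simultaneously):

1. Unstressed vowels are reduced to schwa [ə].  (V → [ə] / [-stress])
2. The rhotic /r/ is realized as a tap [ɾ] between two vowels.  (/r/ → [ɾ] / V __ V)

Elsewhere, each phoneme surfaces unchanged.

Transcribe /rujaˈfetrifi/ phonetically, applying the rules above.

/r/ (word-initial) fails the environment for rule 2, so it stays [r].
/u/ (between /r/ and /j/): in an unstressed syllable, so rule 1 applies → [ə].
/j/ — not in any rule's target class → [j].
/a/ (between /j/ and /f/) occurs in an unstressed syllable → [ə] by rule 1.
/f/ — not in any rule's target class → [f].
/e/ (between /f/ and /t/) fails the environment for rule 1, so it stays [e].
/t/ (between /e/ and /r/): no rule targets it → [t].
/r/ (between /t/ and /i/) is in the target of rule 2 but the environment (between two vowels) is not met → [r].
/i/ — between /r/ and /f/, in an unstressed syllable — surfaces as [ə] (rule 1).
/f/ — not in any rule's target class → [f].
Rule 1 applies to /i/ (word-final: in an unstressed syllable) → [ə].

[rəjəˈfetrəfə]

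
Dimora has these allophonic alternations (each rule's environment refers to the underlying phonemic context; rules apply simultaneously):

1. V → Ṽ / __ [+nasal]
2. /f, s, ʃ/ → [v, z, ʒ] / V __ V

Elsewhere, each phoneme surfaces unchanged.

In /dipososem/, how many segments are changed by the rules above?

Segments that undergo a rule: /s/ → [z] (rule 2); /s/ → [z] (rule 2); /e/ → [ẽ] (rule 1).
All other segments surface unchanged.

3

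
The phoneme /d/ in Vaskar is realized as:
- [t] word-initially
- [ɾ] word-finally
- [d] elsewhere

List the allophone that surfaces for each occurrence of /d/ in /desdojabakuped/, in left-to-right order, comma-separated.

Occurrence 1 (position 1): word-initially → [t].
Occurrence 2 (position 4): no conditioning environment matches → elsewhere allophone [d].
Occurrence 3 (position 14): word-finally → [ɾ].

[t], [d], [ɾ]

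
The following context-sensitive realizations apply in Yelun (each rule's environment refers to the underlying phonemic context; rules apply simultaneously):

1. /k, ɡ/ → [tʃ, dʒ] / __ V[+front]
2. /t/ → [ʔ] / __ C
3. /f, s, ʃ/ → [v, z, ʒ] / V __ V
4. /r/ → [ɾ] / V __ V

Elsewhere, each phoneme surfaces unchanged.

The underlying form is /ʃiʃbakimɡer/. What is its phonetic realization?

[ʃiʃbatʃimdʒer]

/ʃ/ (word-initial): rule 3 targets it, but not between two vowels → unchanged [ʃ].
/i/ (between /ʃ/ and /ʃ/) is unaffected → [i].
/ʃ/ (between /i/ and /b/): rule 3 targets it, but not between two vowels → unchanged [ʃ].
/b/ — not in any rule's target class → [b].
/a/ (between /b/ and /k/): no rule targets it → [a].
Rule 1 applies to /k/ (between /a/ and /i/: before a front vowel) → [tʃ].
/i/ (between /k/ and /m/) is unaffected → [i].
/m/ (between /i/ and /ɡ/) is unaffected → [m].
/ɡ/ (between /m/ and /e/) occurs before a front vowel → [dʒ] by rule 1.
/e/ (between /ɡ/ and /r/) is unaffected → [e].
/r/ — word-final; rule 4 does not apply here → [r].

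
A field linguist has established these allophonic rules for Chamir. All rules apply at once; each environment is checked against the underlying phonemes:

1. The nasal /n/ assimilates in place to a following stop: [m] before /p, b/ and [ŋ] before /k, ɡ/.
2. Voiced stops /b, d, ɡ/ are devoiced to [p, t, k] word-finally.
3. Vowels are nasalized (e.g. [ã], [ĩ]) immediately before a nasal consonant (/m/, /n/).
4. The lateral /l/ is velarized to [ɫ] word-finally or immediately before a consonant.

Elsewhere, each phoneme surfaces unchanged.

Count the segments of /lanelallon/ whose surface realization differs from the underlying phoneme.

Segments that undergo a rule: /a/ → [ã] (rule 3); /l/ → [ɫ] (rule 4); /o/ → [õ] (rule 3).
All other segments surface unchanged.

3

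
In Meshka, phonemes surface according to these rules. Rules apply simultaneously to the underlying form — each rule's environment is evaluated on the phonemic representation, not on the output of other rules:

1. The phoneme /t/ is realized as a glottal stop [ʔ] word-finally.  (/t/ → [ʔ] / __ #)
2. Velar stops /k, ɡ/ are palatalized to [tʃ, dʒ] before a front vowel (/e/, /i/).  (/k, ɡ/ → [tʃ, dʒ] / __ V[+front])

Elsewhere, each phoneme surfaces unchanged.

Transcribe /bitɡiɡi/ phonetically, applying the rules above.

/b/ (word-initial): no rule targets it → [b].
/i/ stays [i].
/t/ — between /i/ and /ɡ/; rule 1 does not apply here → [t].
Rule 2 applies to /ɡ/ (between /t/ and /i/: before a front vowel) → [dʒ].
/i/ — not in any rule's target class → [i].
/ɡ/ (between /i/ and /i/) occurs before a front vowel → [dʒ] by rule 2.
/i/ (word-final) is unaffected → [i].

[bitdʒidʒi]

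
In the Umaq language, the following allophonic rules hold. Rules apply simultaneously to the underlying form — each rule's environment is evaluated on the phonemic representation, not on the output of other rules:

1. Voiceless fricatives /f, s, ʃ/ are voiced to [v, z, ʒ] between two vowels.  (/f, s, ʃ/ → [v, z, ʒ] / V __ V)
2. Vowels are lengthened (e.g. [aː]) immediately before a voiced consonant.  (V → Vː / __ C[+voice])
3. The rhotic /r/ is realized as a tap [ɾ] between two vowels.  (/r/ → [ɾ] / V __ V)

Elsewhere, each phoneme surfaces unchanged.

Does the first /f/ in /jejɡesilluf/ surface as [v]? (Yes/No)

No

/f/ (word-final) fails the environment for rule 1, so it stays [f].
The actual realization is [f], not [v].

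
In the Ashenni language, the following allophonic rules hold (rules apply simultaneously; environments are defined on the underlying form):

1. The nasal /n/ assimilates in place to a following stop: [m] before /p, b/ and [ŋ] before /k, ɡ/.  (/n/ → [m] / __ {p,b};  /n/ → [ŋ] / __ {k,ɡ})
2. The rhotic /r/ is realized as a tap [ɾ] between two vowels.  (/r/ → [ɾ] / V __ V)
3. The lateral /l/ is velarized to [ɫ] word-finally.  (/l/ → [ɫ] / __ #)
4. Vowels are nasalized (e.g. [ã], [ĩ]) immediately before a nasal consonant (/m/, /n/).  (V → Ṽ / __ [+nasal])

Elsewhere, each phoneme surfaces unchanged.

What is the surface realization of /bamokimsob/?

/b/ — not in any rule's target class → [b].
/a/ — between /b/ and /m/, before a nasal consonant — surfaces as [ã] (rule 4).
/m/ stays [m].
/o/ (between /m/ and /k/) is in the target of rule 4 but the environment (before a nasal consonant) is not met → [o].
/k/ stays [k].
Rule 4 applies to /i/ (between /k/ and /m/: before a nasal consonant) → [ĩ].
/m/ stays [m].
/s/ (between /m/ and /o/): no rule targets it → [s].
/o/ (between /s/ and /b/) fails the environment for rule 4, so it stays [o].
/b/ (word-final) is unaffected → [b].

[bãmokĩmsob]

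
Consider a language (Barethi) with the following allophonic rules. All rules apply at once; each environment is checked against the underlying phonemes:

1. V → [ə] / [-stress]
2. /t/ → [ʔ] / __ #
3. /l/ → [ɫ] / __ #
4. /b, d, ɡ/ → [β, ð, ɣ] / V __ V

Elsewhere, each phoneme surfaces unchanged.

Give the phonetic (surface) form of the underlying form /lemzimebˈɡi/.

[ləmzəməbˈɡi]

/l/ (word-initial) is in the target of rule 3 but the environment (word-finally) is not met → [l].
/e/ — between /l/ and /m/, in an unstressed syllable — surfaces as [ə] (rule 1).
/m/ (between /e/ and /z/): no rule targets it → [m].
/z/ stays [z].
/i/ (between /z/ and /m/): in an unstressed syllable, so rule 1 applies → [ə].
/m/ stays [m].
/e/ (between /m/ and /b/): in an unstressed syllable, so rule 1 applies → [ə].
/b/ (between /e/ and /ɡ/): rule 4 targets it, but not between two vowels → unchanged [b].
/ɡ/ — between /b/ and /i/; rule 4 does not apply here → [ɡ].
/i/ (word-final) fails the environment for rule 1, so it stays [i].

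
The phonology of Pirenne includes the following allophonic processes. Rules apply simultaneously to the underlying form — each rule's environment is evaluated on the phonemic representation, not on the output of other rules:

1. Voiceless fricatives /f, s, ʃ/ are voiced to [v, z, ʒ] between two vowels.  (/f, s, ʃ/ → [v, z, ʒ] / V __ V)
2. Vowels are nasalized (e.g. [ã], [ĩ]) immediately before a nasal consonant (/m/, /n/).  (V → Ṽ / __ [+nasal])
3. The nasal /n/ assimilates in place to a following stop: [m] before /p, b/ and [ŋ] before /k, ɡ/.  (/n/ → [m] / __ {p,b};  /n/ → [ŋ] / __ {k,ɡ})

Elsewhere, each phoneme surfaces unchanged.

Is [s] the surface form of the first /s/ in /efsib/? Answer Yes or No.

/s/ (between /f/ and /i/) fails the environment for rule 1, so it stays [s].
The actual realization is [s], which matches [s].

Yes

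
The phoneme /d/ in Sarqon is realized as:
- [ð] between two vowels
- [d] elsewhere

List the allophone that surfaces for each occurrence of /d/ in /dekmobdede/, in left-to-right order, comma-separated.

[d], [d], [ð]

Occurrence 1 (position 1): no conditioning environment matches → elsewhere allophone [d].
Occurrence 2 (position 7): no conditioning environment matches → elsewhere allophone [d].
Occurrence 3 (position 9): between two vowels → [ð].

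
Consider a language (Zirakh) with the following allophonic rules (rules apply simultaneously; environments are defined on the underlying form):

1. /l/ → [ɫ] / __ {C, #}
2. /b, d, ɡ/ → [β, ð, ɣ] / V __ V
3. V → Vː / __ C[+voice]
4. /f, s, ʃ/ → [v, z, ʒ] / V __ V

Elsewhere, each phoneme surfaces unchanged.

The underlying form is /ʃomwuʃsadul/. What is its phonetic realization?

/ʃ/ (word-initial) is in the target of rule 4 but the environment (between two vowels) is not met → [ʃ].
/o/ — between /ʃ/ and /m/, before a voiced consonant — surfaces as [oː] (rule 3).
/u/ — between /w/ and /ʃ/; rule 3 does not apply here → [u].
/ʃ/ (between /u/ and /s/): rule 4 targets it, but not between two vowels → unchanged [ʃ].
/s/ — between /ʃ/ and /a/; rule 4 does not apply here → [s].
/a/ (between /s/ and /d/) occurs before a voiced consonant → [aː] by rule 3.
Rule 2 applies to /d/ (between /a/ and /u/: between two vowels) → [ð].
Rule 3 applies to /u/ (between /d/ and /l/: before a voiced consonant) → [uː].
/l/ (word-final) occurs word-finally or immediately before a consonant → [ɫ] by rule 1.

[ʃoːmwuʃsaːðuːɫ]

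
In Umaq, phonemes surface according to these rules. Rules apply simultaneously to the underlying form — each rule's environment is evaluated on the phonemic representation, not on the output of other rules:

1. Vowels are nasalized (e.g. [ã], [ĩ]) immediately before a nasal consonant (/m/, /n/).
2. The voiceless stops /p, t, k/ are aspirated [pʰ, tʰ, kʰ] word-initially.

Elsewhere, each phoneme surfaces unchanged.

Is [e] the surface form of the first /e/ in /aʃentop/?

/e/ meets the environment for rule 1 (before a nasal consonant) → [ẽ].
The actual realization is [ẽ], not [e].

No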